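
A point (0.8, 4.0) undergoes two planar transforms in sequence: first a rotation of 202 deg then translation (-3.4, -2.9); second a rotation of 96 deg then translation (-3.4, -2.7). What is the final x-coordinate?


After transform 1:
x1 = cos(202)*0.8 - sin(202)*4.0 + -3.4 = -2.6433
y1 = sin(202)*0.8 + cos(202)*4.0 + -2.9 = -6.9084
After transform 2:
x2 = cos(96)*-2.6433 - sin(96)*-6.9084 + -3.4
= 3.7469


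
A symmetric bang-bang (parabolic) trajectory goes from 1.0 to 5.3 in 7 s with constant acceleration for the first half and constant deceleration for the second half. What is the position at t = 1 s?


Symmetric rest-to-rest: each phase covers (pf-p0)/2 in time T/2. 0.5*a*(T/2)^2 = (pf-p0)/2 => a = 4*(pf-p0)/T^2
a = 4*(5.3-1.0)/7^2 = 0.351
t = 1 is in the acceleration phase (t <= T/2).
p = p0 + 0.5*a*t^2 = 1.0 + 0.5*0.351*1^2
= 1.1755


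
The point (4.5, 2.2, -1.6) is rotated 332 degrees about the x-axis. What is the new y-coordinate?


Rotation about x-axis: y' = y*cos(theta) - z*sin(theta)
= 2.2 * 0.8829 - -1.6 * -0.4695
= 1.1913


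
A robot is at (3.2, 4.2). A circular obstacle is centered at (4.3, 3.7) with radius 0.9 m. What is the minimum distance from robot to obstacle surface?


center_dist = sqrt((3.2-4.3)^2 + (4.2-3.7)^2)
= sqrt(1.21 + 0.25)
= 1.2083
min_dist = center_dist - radius = 1.2083 - 0.9 = 0.3083 m


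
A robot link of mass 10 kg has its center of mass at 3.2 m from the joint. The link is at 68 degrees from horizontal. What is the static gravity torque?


tau = m*g*L*cos(angle)
= 10 * 9.81 * 3.2 * cos(68 deg)
= 10 * 9.81 * 3.2 * 0.3746
= 117.5965 Nm


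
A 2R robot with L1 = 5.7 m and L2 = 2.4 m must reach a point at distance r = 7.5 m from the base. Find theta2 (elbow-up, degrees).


cos(theta2) = (r^2 - L1^2 - L2^2) / (2*L1*L2)
cos(theta2) = (56.25 - 32.49 - 5.76) / 27.36
cos(theta2) = 0.657895
theta2 = 48.8605 degrees


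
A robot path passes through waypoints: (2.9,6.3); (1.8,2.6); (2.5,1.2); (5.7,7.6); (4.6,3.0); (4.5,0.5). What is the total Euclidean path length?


Segment lengths:
  seg1 = sqrt((-1.1)^2 + (-3.7)^2) = 3.8601
  seg2 = sqrt((0.7)^2 + (-1.4)^2) = 1.5652
  seg3 = sqrt((3.2)^2 + (6.4)^2) = 7.1554
  seg4 = sqrt((-1.1)^2 + (-4.6)^2) = 4.7297
  seg5 = sqrt((-0.1)^2 + (-2.5)^2) = 2.502
Total = 19.8124


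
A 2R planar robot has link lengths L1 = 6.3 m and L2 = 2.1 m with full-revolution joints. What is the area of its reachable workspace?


r_max = L1 + L2 = 8.4 m
r_min = |L1 - L2| = 4.2 m
Area = pi*(r_max^2 - r_min^2)
= pi*(70.56 - 17.64)
= pi * 52.92
= 166.2531 m^2


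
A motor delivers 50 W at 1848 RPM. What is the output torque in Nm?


omega = 1848 * 2*pi/60 = 193.5221 rad/s
tau = P / omega = 50 / 193.5221
= 0.2584 Nm


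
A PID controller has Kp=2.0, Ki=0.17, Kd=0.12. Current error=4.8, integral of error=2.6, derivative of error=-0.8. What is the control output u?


u = Kp*e + Ki*int(e) + Kd*de/dt
= 2.0*4.8 + 0.17*2.6 + 0.12*(-0.8)
= 9.6 + 0.442 + -0.096
= 9.946


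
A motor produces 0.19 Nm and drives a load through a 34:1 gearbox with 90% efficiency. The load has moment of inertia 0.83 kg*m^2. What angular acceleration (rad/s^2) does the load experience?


tau_out = tau_motor * N * eta
= 0.19 * 34 * 0.9 = 5.814 Nm
alpha = tau_out / I = 5.814 / 0.83
= 7.0048 rad/s^2


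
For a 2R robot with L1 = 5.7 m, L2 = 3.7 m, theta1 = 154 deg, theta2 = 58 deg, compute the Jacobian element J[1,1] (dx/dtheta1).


J[1,1] = -L1*sin(t1) - L2*sin(t1+t2)
= -5.7*sin(154) - 3.7*sin(212)
= -0.538


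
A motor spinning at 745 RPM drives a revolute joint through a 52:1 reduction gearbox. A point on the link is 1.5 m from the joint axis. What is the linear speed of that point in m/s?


omega_motor = 745 * 2*pi/60 = 78.0162 rad/s
omega_joint = omega_motor / 52 = 1.5003 rad/s
v = omega_joint * r = 1.5003 * 1.5
= 2.2505 m/s


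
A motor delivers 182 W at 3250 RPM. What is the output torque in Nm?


omega = 3250 * 2*pi/60 = 340.3392 rad/s
tau = P / omega = 182 / 340.3392
= 0.5348 Nm


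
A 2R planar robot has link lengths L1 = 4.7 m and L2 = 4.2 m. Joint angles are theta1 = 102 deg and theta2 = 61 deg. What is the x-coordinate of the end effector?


Convert angles to radians: theta1 = 1.7802, theta2 = 1.0647
x = L1*cos(theta1) + L2*cos(theta1+theta2)
x = -0.9772 + -4.0165
x = -4.9937


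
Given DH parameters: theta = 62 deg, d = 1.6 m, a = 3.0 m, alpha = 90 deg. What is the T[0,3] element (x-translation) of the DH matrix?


T[0,3] = a * cos(theta)
= 3.0 * cos(62 deg)
= 3.0 * 0.4695
= 1.4084


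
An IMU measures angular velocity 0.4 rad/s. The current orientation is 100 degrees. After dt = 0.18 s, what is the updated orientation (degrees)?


delta_theta = w * dt = 0.4 * 0.18 = 0.072 rad
= 4.1253 deg
theta_new = 100 + 4.1253 = 104.1253 deg


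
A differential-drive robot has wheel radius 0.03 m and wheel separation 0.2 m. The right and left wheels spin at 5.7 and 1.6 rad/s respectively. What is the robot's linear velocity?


vR = r*wR = 0.03*5.7 = 0.171 m/s
vL = r*wL = 0.03*1.6 = 0.048 m/s
v = (vR+vL)/2 = 0.1095 m/s
omega = (vR-vL)/L = 0.615 rad/s
linear velocity = 0.1095 m/s


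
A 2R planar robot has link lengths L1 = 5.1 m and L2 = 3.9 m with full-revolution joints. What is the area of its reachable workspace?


r_max = L1 + L2 = 9.0 m
r_min = |L1 - L2| = 1.2 m
Area = pi*(r_max^2 - r_min^2)
= pi*(81.0 - 1.44)
= pi * 79.56
= 249.9451 m^2


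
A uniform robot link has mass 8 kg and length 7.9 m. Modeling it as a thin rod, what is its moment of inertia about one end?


I = (1/3) * m * L^2
= (1/3) * 8 * 7.9^2
= 0.333333 * 8 * 62.41
= 166.4267 kg*m^2


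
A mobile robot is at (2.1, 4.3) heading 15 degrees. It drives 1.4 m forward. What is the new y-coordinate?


y_new = y0 + d*sin(theta)
= 4.3 + 1.4*sin(15)
= 4.3 + 0.3623
= 4.6623


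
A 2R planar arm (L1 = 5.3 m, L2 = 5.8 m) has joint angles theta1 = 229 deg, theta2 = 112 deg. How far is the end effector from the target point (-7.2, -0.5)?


End effector via forward kinematics:
x = L1*cos(t1) + L2*cos(t1+t2) = 2.0069
y = L1*sin(t1) + L2*sin(t1+t2) = -5.8883
Distance to target:
d = sqrt((-7.2 - 2.0069)^2 + (-0.5 - -5.8883)^2)
= sqrt(84.7669 + 29.0333)
= 10.6677 m


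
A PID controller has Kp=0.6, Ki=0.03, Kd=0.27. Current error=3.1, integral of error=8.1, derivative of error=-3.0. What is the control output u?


u = Kp*e + Ki*int(e) + Kd*de/dt
= 0.6*3.1 + 0.03*8.1 + 0.27*(-3.0)
= 1.86 + 0.243 + -0.81
= 1.293


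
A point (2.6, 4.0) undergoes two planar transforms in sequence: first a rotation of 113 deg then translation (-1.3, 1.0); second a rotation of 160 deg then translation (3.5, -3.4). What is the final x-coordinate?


After transform 1:
x1 = cos(113)*2.6 - sin(113)*4.0 + -1.3 = -5.9979
y1 = sin(113)*2.6 + cos(113)*4.0 + 1.0 = 1.8304
After transform 2:
x2 = cos(160)*-5.9979 - sin(160)*1.8304 + 3.5
= 8.5102


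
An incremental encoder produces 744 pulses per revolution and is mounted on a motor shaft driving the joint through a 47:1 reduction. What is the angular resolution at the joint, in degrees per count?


counts per rev = 744
effective counts at joint = 744 * 47 = 34968
resolution = 360 / 34968
= 0.0103 deg/count


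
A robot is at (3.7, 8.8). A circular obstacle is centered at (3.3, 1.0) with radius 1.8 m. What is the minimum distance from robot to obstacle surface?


center_dist = sqrt((3.7-3.3)^2 + (8.8-1.0)^2)
= sqrt(0.16 + 60.84)
= 7.8102
min_dist = center_dist - radius = 7.8102 - 1.8 = 6.0102 m


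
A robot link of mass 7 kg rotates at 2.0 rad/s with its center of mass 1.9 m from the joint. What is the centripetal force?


F = m * omega^2 * r
= 7 * 2.0^2 * 1.9
= 7 * 4.0 * 1.9
= 53.2 N


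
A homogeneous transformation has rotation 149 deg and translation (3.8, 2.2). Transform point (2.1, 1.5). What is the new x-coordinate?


x' = cos(theta)*px - sin(theta)*py + tx
= -0.8572*2.1 - 0.515*1.5 + 3.8
= 1.2274


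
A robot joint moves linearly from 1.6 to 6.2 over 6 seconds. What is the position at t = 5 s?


s = t/T = 5/6 = 0.8333
p(t) = p0 + (pf-p0)*s
= 1.6 + (6.2 - 1.6) * 0.8333
= 5.4333


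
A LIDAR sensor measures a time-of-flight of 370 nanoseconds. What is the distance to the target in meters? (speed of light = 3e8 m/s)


tof = 370 ns = 3.7e-07 s
dist = c * tof / 2
= 3e8 * 3.7e-07 / 2
= 55.5 m


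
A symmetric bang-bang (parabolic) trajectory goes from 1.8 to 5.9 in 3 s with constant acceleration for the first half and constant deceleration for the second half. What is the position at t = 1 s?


Symmetric rest-to-rest: each phase covers (pf-p0)/2 in time T/2. 0.5*a*(T/2)^2 = (pf-p0)/2 => a = 4*(pf-p0)/T^2
a = 4*(5.9-1.8)/3^2 = 1.8222
t = 1 is in the acceleration phase (t <= T/2).
p = p0 + 0.5*a*t^2 = 1.8 + 0.5*1.8222*1^2
= 2.7111


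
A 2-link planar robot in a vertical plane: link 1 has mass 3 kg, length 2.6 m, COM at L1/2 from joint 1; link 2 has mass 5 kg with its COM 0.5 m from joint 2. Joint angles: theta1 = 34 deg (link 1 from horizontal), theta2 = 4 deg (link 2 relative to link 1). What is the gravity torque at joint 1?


Horizontal distance from joint 1 to link-1 COM:
  x_c1 = (L1/2)*cos(t1) = 1.3 * 0.829 = 1.0777 m
Horizontal distance from joint 1 to link-2 COM:
  x_c2 = L1*cos(t1) + Lc2*cos(t1+t2)
       = 2.6*0.829 + 0.5*0.788 = 2.5495 m
tau1 = m1*g*x_c1 + m2*g*x_c2
     = 3*9.81*1.0777 + 5*9.81*2.5495
     = 31.7181 + 125.0531
     = 156.7713 Nm


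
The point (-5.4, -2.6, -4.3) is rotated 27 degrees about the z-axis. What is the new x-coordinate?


Rotation about z-axis: x' = x*cos(theta) - y*sin(theta)
= -5.4 * 0.891 - -2.6 * 0.454
= -3.6311


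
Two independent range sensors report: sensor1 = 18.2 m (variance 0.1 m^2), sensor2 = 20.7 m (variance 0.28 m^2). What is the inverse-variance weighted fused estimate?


w1 = (1/var1) / (1/var1 + 1/var2)
   = 10.0 / (10.0 + 3.5714) = 0.7368
w2 = 1 - w1 = 0.2632
fused = w1*s1 + w2*s2 = 13.4105 + 5.4474
= 18.8579 m


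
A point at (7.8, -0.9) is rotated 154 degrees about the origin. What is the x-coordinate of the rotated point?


x' = x*cos(theta) - y*sin(theta)
cos(154 deg) = -0.8988, sin(154 deg) = 0.4384
x' = 7.8 * -0.8988 - -0.9 * 0.4384
= -7.0106 - -0.3945
= -6.6161


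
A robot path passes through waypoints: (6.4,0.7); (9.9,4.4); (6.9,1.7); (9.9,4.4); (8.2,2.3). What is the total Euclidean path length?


Segment lengths:
  seg1 = sqrt((3.5)^2 + (3.7)^2) = 5.0931
  seg2 = sqrt((-3.0)^2 + (-2.7)^2) = 4.0361
  seg3 = sqrt((3.0)^2 + (2.7)^2) = 4.0361
  seg4 = sqrt((-1.7)^2 + (-2.1)^2) = 2.7019
Total = 15.8672


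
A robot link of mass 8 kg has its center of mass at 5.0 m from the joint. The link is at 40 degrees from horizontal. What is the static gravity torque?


tau = m*g*L*cos(angle)
= 8 * 9.81 * 5.0 * cos(40 deg)
= 8 * 9.81 * 5.0 * 0.766
= 300.5958 Nm


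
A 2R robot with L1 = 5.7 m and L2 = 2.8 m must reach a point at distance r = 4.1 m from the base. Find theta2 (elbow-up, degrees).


cos(theta2) = (r^2 - L1^2 - L2^2) / (2*L1*L2)
cos(theta2) = (16.81 - 32.49 - 7.84) / 31.92
cos(theta2) = -0.736842
theta2 = 137.4631 degrees


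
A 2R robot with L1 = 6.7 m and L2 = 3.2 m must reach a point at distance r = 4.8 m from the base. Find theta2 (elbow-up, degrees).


cos(theta2) = (r^2 - L1^2 - L2^2) / (2*L1*L2)
cos(theta2) = (23.04 - 44.89 - 10.24) / 42.88
cos(theta2) = -0.748368
theta2 = 138.4492 degrees


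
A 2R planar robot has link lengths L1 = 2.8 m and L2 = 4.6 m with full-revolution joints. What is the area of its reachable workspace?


r_max = L1 + L2 = 7.4 m
r_min = |L1 - L2| = 1.8 m
Area = pi*(r_max^2 - r_min^2)
= pi*(54.76 - 3.24)
= pi * 51.52
= 161.8549 m^2


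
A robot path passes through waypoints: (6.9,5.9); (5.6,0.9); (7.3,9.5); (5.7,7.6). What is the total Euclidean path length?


Segment lengths:
  seg1 = sqrt((-1.3)^2 + (-5.0)^2) = 5.1662
  seg2 = sqrt((1.7)^2 + (8.6)^2) = 8.7664
  seg3 = sqrt((-1.6)^2 + (-1.9)^2) = 2.4839
Total = 16.4166


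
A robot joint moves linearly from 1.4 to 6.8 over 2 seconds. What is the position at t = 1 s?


s = t/T = 1/2 = 0.5
p(t) = p0 + (pf-p0)*s
= 1.4 + (6.8 - 1.4) * 0.5
= 4.1


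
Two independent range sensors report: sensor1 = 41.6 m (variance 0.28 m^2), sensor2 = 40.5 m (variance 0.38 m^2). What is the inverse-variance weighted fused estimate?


w1 = (1/var1) / (1/var1 + 1/var2)
   = 3.5714 / (3.5714 + 2.6316) = 0.5758
w2 = 1 - w1 = 0.4242
fused = w1*s1 + w2*s2 = 23.9515 + 17.1818
= 41.1333 m


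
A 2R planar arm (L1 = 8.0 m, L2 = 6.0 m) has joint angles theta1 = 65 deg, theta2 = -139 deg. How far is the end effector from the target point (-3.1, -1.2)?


End effector via forward kinematics:
x = L1*cos(t1) + L2*cos(t1+t2) = 5.0348
y = L1*sin(t1) + L2*sin(t1+t2) = 1.4829
Distance to target:
d = sqrt((-3.1 - 5.0348)^2 + (-1.2 - 1.4829)^2)
= sqrt(66.1745 + 7.1979)
= 8.5658 m


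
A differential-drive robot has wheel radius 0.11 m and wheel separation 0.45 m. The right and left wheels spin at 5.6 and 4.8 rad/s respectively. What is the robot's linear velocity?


vR = r*wR = 0.11*5.6 = 0.616 m/s
vL = r*wL = 0.11*4.8 = 0.528 m/s
v = (vR+vL)/2 = 0.572 m/s
omega = (vR-vL)/L = 0.1956 rad/s
linear velocity = 0.572 m/s


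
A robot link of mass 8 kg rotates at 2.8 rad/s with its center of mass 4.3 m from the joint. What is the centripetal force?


F = m * omega^2 * r
= 8 * 2.8^2 * 4.3
= 8 * 7.84 * 4.3
= 269.696 N


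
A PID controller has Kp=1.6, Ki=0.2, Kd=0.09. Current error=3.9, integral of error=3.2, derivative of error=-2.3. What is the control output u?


u = Kp*e + Ki*int(e) + Kd*de/dt
= 1.6*3.9 + 0.2*3.2 + 0.09*(-2.3)
= 6.24 + 0.64 + -0.207
= 6.673


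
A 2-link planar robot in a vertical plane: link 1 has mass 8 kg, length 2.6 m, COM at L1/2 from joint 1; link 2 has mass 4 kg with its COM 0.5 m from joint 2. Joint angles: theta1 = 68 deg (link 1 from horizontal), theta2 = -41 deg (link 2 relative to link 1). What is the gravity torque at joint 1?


Horizontal distance from joint 1 to link-1 COM:
  x_c1 = (L1/2)*cos(t1) = 1.3 * 0.3746 = 0.487 m
Horizontal distance from joint 1 to link-2 COM:
  x_c2 = L1*cos(t1) + Lc2*cos(t1+t2)
       = 2.6*0.3746 + 0.5*0.891 = 1.4195 m
tau1 = m1*g*x_c1 + m2*g*x_c2
     = 8*9.81*0.487 + 4*9.81*1.4195
     = 38.2189 + 55.7004
     = 93.9193 Nm


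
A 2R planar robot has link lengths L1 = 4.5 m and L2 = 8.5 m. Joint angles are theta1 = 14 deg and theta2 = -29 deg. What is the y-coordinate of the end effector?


Convert angles to radians: theta1 = 0.2443, theta2 = -0.5061
y = L1*sin(theta1) + L2*sin(theta1+theta2)
y = 1.0886 + -2.2
y = -1.1113


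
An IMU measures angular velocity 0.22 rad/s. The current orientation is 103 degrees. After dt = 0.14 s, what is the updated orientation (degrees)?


delta_theta = w * dt = 0.22 * 0.14 = 0.0308 rad
= 1.7647 deg
theta_new = 103 + 1.7647 = 104.7647 deg


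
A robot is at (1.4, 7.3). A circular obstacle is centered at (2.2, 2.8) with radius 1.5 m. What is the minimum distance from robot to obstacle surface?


center_dist = sqrt((1.4-2.2)^2 + (7.3-2.8)^2)
= sqrt(0.64 + 20.25)
= 4.5706
min_dist = center_dist - radius = 4.5706 - 1.5 = 3.0706 m


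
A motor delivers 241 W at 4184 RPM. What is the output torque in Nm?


omega = 4184 * 2*pi/60 = 438.1475 rad/s
tau = P / omega = 241 / 438.1475
= 0.55 Nm


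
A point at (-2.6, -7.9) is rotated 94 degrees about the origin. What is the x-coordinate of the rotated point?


x' = x*cos(theta) - y*sin(theta)
cos(94 deg) = -0.0698, sin(94 deg) = 0.9976
x' = -2.6 * -0.0698 - -7.9 * 0.9976
= 0.1814 - -7.8808
= 8.0621


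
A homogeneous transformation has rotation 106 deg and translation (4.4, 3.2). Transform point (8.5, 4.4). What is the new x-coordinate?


x' = cos(theta)*px - sin(theta)*py + tx
= -0.2756*8.5 - 0.9613*4.4 + 4.4
= -2.1725


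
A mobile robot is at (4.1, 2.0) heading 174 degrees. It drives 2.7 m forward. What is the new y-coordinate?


y_new = y0 + d*sin(theta)
= 2.0 + 2.7*sin(174)
= 2.0 + 0.2822
= 2.2822


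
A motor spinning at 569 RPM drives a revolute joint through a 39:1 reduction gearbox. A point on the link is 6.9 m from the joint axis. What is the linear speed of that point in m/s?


omega_motor = 569 * 2*pi/60 = 59.5855 rad/s
omega_joint = omega_motor / 39 = 1.5278 rad/s
v = omega_joint * r = 1.5278 * 6.9
= 10.5421 m/s


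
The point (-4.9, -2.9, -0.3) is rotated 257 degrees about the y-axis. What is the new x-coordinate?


Rotation about y-axis: x' = x*cos(theta) + z*sin(theta)
= -4.9 * -0.225 + -0.3 * -0.9744
= 1.3946


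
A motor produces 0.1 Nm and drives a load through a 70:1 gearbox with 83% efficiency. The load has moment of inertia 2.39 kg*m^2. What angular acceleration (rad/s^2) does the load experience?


tau_out = tau_motor * N * eta
= 0.1 * 70 * 0.83 = 5.81 Nm
alpha = tau_out / I = 5.81 / 2.39
= 2.431 rad/s^2


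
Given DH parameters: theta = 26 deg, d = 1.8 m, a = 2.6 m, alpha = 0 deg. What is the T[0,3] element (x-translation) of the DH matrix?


T[0,3] = a * cos(theta)
= 2.6 * cos(26 deg)
= 2.6 * 0.8988
= 2.3369


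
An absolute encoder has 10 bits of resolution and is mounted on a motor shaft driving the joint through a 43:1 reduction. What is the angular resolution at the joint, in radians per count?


counts = 2^10 = 1024
effective counts at joint = 1024 * 43 = 44032
resolution = 2*pi / 44032
= 1.4270e-04 rad/count


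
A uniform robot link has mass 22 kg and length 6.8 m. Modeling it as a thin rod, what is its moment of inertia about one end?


I = (1/3) * m * L^2
= (1/3) * 22 * 6.8^2
= 0.333333 * 22 * 46.24
= 339.0933 kg*m^2


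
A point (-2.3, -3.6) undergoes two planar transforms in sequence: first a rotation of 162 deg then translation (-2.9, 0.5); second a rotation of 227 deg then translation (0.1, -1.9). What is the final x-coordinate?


After transform 1:
x1 = cos(162)*-2.3 - sin(162)*-3.6 + -2.9 = 0.3999
y1 = sin(162)*-2.3 + cos(162)*-3.6 + 0.5 = 3.2131
After transform 2:
x2 = cos(227)*0.3999 - sin(227)*3.2131 + 0.1
= 2.1772


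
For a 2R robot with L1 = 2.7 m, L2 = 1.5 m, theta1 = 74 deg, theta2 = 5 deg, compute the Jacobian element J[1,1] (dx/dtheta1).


J[1,1] = -L1*sin(t1) - L2*sin(t1+t2)
= -2.7*sin(74) - 1.5*sin(79)
= -4.0678


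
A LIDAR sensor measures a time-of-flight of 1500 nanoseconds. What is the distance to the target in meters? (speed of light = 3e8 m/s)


tof = 1500 ns = 1.5e-06 s
dist = c * tof / 2
= 3e8 * 1.5e-06 / 2
= 225.0 m


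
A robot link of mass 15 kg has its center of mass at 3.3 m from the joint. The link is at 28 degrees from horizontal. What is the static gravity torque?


tau = m*g*L*cos(angle)
= 15 * 9.81 * 3.3 * cos(28 deg)
= 15 * 9.81 * 3.3 * 0.8829
= 428.7549 Nm


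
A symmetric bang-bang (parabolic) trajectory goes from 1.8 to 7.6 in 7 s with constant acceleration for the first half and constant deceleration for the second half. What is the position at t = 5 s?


Symmetric rest-to-rest: each phase covers (pf-p0)/2 in time T/2. 0.5*a*(T/2)^2 = (pf-p0)/2 => a = 4*(pf-p0)/T^2
a = 4*(7.6-1.8)/7^2 = 0.4735
t = 5 is in the deceleration phase (t > T/2).
p = pf - 0.5*a*(T-t)^2 = 7.6 - 0.5*0.4735*2^2
= 6.6531


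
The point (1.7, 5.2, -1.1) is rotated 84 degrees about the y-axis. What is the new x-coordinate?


Rotation about y-axis: x' = x*cos(theta) + z*sin(theta)
= 1.7 * 0.1045 + -1.1 * 0.9945
= -0.9163


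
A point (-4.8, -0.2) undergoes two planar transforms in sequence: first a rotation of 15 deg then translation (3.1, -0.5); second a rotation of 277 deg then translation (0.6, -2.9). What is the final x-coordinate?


After transform 1:
x1 = cos(15)*-4.8 - sin(15)*-0.2 + 3.1 = -1.4847
y1 = sin(15)*-4.8 + cos(15)*-0.2 + -0.5 = -1.9355
After transform 2:
x2 = cos(277)*-1.4847 - sin(277)*-1.9355 + 0.6
= -1.502


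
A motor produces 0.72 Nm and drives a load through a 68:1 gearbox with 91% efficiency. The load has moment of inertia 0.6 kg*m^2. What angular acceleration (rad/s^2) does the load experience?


tau_out = tau_motor * N * eta
= 0.72 * 68 * 0.91 = 44.5536 Nm
alpha = tau_out / I = 44.5536 / 0.6
= 74.256 rad/s^2


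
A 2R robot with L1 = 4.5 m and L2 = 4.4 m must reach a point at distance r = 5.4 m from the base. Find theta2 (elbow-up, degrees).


cos(theta2) = (r^2 - L1^2 - L2^2) / (2*L1*L2)
cos(theta2) = (29.16 - 20.25 - 19.36) / 39.6
cos(theta2) = -0.263889
theta2 = 105.3009 degrees


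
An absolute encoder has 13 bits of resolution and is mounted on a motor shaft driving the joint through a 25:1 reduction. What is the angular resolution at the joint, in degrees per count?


counts = 2^13 = 8192
effective counts at joint = 8192 * 25 = 204800
resolution = 360 / 204800
= 0.0018 deg/count


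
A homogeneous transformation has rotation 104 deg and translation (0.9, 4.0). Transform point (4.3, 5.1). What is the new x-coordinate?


x' = cos(theta)*px - sin(theta)*py + tx
= -0.2419*4.3 - 0.9703*5.1 + 0.9
= -5.0888


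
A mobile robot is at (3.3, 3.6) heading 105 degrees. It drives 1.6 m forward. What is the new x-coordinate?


x_new = x0 + d*cos(theta)
= 3.3 + 1.6*cos(105)
= 3.3 + -0.4141
= 2.8859


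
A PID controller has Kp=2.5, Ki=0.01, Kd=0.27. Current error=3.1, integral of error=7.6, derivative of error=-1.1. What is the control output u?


u = Kp*e + Ki*int(e) + Kd*de/dt
= 2.5*3.1 + 0.01*7.6 + 0.27*(-1.1)
= 7.75 + 0.076 + -0.297
= 7.529


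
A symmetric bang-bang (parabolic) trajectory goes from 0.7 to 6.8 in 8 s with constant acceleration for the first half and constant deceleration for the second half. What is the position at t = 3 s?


Symmetric rest-to-rest: each phase covers (pf-p0)/2 in time T/2. 0.5*a*(T/2)^2 = (pf-p0)/2 => a = 4*(pf-p0)/T^2
a = 4*(6.8-0.7)/8^2 = 0.3812
t = 3 is in the acceleration phase (t <= T/2).
p = p0 + 0.5*a*t^2 = 0.7 + 0.5*0.3812*3^2
= 2.4156


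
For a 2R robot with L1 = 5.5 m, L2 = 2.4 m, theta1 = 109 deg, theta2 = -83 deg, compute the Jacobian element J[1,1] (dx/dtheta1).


J[1,1] = -L1*sin(t1) - L2*sin(t1+t2)
= -5.5*sin(109) - 2.4*sin(26)
= -6.2524


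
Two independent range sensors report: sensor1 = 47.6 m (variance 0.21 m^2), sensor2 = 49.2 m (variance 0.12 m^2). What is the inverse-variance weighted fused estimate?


w1 = (1/var1) / (1/var1 + 1/var2)
   = 4.7619 / (4.7619 + 8.3333) = 0.3636
w2 = 1 - w1 = 0.6364
fused = w1*s1 + w2*s2 = 17.3091 + 31.3091
= 48.6182 m


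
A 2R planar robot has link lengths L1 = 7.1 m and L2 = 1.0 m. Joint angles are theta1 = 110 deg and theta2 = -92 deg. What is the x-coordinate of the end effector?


Convert angles to radians: theta1 = 1.9199, theta2 = -1.6057
x = L1*cos(theta1) + L2*cos(theta1+theta2)
x = -2.4283 + 0.9511
x = -1.4773


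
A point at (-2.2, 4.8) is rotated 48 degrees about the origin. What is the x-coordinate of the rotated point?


x' = x*cos(theta) - y*sin(theta)
cos(48 deg) = 0.6691, sin(48 deg) = 0.7431
x' = -2.2 * 0.6691 - 4.8 * 0.7431
= -1.4721 - 3.5671
= -5.0392


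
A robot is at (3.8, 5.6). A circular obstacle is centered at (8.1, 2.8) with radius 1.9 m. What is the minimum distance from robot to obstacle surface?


center_dist = sqrt((3.8-8.1)^2 + (5.6-2.8)^2)
= sqrt(18.49 + 7.84)
= 5.1313
min_dist = center_dist - radius = 5.1313 - 1.9 = 3.2313 m


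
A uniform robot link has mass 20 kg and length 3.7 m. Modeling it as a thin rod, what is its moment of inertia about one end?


I = (1/3) * m * L^2
= (1/3) * 20 * 3.7^2
= 0.333333 * 20 * 13.69
= 91.2667 kg*m^2


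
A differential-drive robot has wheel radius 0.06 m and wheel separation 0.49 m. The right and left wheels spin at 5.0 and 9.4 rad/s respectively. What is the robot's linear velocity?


vR = r*wR = 0.06*5.0 = 0.3 m/s
vL = r*wL = 0.06*9.4 = 0.564 m/s
v = (vR+vL)/2 = 0.432 m/s
omega = (vR-vL)/L = -0.5388 rad/s
linear velocity = 0.432 m/s


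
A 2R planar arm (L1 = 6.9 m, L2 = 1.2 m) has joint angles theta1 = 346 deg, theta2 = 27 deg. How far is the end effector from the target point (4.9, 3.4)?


End effector via forward kinematics:
x = L1*cos(t1) + L2*cos(t1+t2) = 7.8643
y = L1*sin(t1) + L2*sin(t1+t2) = -1.3993
Distance to target:
d = sqrt((4.9 - 7.8643)^2 + (3.4 - -1.3993)^2)
= sqrt(8.787 + 23.0335)
= 5.641 m


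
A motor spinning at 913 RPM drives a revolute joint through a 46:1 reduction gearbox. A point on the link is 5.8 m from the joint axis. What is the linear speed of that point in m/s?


omega_motor = 913 * 2*pi/60 = 95.6091 rad/s
omega_joint = omega_motor / 46 = 2.0785 rad/s
v = omega_joint * r = 2.0785 * 5.8
= 12.0551 m/s


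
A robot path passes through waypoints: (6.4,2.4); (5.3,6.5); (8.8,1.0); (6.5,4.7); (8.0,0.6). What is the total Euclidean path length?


Segment lengths:
  seg1 = sqrt((-1.1)^2 + (4.1)^2) = 4.245
  seg2 = sqrt((3.5)^2 + (-5.5)^2) = 6.5192
  seg3 = sqrt((-2.3)^2 + (3.7)^2) = 4.3566
  seg4 = sqrt((1.5)^2 + (-4.1)^2) = 4.3658
Total = 19.4866


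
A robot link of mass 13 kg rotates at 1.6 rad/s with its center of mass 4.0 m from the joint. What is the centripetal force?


F = m * omega^2 * r
= 13 * 1.6^2 * 4.0
= 13 * 2.56 * 4.0
= 133.12 N


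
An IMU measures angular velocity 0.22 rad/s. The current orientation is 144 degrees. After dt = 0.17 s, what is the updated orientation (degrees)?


delta_theta = w * dt = 0.22 * 0.17 = 0.0374 rad
= 2.1429 deg
theta_new = 144 + 2.1429 = 146.1429 deg


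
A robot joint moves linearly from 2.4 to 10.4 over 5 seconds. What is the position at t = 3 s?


s = t/T = 3/5 = 0.6
p(t) = p0 + (pf-p0)*s
= 2.4 + (10.4 - 2.4) * 0.6
= 7.2


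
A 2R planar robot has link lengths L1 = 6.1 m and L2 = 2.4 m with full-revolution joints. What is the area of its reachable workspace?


r_max = L1 + L2 = 8.5 m
r_min = |L1 - L2| = 3.7 m
Area = pi*(r_max^2 - r_min^2)
= pi*(72.25 - 13.69)
= pi * 58.56
= 183.9717 m^2


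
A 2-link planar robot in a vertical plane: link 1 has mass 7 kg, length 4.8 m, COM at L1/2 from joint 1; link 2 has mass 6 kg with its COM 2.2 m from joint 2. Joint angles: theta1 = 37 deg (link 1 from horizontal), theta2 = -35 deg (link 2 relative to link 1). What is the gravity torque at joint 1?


Horizontal distance from joint 1 to link-1 COM:
  x_c1 = (L1/2)*cos(t1) = 2.4 * 0.7986 = 1.9167 m
Horizontal distance from joint 1 to link-2 COM:
  x_c2 = L1*cos(t1) + Lc2*cos(t1+t2)
       = 4.8*0.7986 + 2.2*0.9994 = 6.0321 m
tau1 = m1*g*x_c1 + m2*g*x_c2
     = 7*9.81*1.9167 + 6*9.81*6.0321
     = 131.6215 + 355.05
     = 486.6715 Nm


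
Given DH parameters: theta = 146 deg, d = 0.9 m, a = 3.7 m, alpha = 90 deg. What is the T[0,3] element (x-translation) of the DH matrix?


T[0,3] = a * cos(theta)
= 3.7 * cos(146 deg)
= 3.7 * -0.829
= -3.0674


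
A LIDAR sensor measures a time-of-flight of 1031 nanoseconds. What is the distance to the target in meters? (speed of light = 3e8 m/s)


tof = 1031 ns = 1.031e-06 s
dist = c * tof / 2
= 3e8 * 1.031e-06 / 2
= 154.65 m


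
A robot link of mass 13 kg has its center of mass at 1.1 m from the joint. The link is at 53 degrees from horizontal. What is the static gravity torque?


tau = m*g*L*cos(angle)
= 13 * 9.81 * 1.1 * cos(53 deg)
= 13 * 9.81 * 1.1 * 0.6018
= 84.4244 Nm


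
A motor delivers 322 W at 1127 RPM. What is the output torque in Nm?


omega = 1127 * 2*pi/60 = 118.0192 rad/s
tau = P / omega = 322 / 118.0192
= 2.7284 Nm


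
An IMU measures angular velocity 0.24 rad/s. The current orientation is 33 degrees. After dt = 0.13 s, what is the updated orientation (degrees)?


delta_theta = w * dt = 0.24 * 0.13 = 0.0312 rad
= 1.7876 deg
theta_new = 33 + 1.7876 = 34.7876 deg


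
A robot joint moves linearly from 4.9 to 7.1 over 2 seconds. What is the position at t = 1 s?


s = t/T = 1/2 = 0.5
p(t) = p0 + (pf-p0)*s
= 4.9 + (7.1 - 4.9) * 0.5
= 6.0


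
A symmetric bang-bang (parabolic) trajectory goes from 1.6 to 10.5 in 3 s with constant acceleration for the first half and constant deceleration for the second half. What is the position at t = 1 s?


Symmetric rest-to-rest: each phase covers (pf-p0)/2 in time T/2. 0.5*a*(T/2)^2 = (pf-p0)/2 => a = 4*(pf-p0)/T^2
a = 4*(10.5-1.6)/3^2 = 3.9556
t = 1 is in the acceleration phase (t <= T/2).
p = p0 + 0.5*a*t^2 = 1.6 + 0.5*3.9556*1^2
= 3.5778


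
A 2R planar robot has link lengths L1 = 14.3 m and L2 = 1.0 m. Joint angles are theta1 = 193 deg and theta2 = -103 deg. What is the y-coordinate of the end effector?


Convert angles to radians: theta1 = 3.3685, theta2 = -1.7977
y = L1*sin(theta1) + L2*sin(theta1+theta2)
y = -3.2168 + 1.0
y = -2.2168


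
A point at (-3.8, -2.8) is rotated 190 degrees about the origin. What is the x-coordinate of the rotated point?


x' = x*cos(theta) - y*sin(theta)
cos(190 deg) = -0.9848, sin(190 deg) = -0.1736
x' = -3.8 * -0.9848 - -2.8 * -0.1736
= 3.7423 - 0.4862
= 3.2561


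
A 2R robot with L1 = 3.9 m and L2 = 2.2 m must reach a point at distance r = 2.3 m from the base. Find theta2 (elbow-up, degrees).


cos(theta2) = (r^2 - L1^2 - L2^2) / (2*L1*L2)
cos(theta2) = (5.29 - 15.21 - 4.84) / 17.16
cos(theta2) = -0.86014
theta2 = 149.3323 degrees


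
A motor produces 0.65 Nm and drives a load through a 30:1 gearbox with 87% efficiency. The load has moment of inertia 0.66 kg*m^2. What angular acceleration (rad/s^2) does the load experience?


tau_out = tau_motor * N * eta
= 0.65 * 30 * 0.87 = 16.965 Nm
alpha = tau_out / I = 16.965 / 0.66
= 25.7045 rad/s^2


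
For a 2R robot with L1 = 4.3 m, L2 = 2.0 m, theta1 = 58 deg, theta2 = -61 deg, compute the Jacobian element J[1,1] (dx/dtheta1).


J[1,1] = -L1*sin(t1) - L2*sin(t1+t2)
= -4.3*sin(58) - 2.0*sin(-3)
= -3.5419


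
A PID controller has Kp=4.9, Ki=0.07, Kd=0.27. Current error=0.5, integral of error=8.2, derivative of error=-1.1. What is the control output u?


u = Kp*e + Ki*int(e) + Kd*de/dt
= 4.9*0.5 + 0.07*8.2 + 0.27*(-1.1)
= 2.45 + 0.574 + -0.297
= 2.727


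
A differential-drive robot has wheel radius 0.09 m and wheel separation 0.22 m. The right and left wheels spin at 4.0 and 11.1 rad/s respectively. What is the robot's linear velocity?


vR = r*wR = 0.09*4.0 = 0.36 m/s
vL = r*wL = 0.09*11.1 = 0.999 m/s
v = (vR+vL)/2 = 0.6795 m/s
omega = (vR-vL)/L = -2.9045 rad/s
linear velocity = 0.6795 m/s


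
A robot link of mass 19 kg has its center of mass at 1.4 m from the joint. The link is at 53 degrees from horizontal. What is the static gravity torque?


tau = m*g*L*cos(angle)
= 19 * 9.81 * 1.4 * cos(53 deg)
= 19 * 9.81 * 1.4 * 0.6018
= 157.0412 Nm


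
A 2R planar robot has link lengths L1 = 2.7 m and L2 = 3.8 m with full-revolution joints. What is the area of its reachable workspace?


r_max = L1 + L2 = 6.5 m
r_min = |L1 - L2| = 1.1 m
Area = pi*(r_max^2 - r_min^2)
= pi*(42.25 - 1.21)
= pi * 41.04
= 128.931 m^2


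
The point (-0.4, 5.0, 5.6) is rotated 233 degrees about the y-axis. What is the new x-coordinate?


Rotation about y-axis: x' = x*cos(theta) + z*sin(theta)
= -0.4 * -0.6018 + 5.6 * -0.7986
= -4.2316


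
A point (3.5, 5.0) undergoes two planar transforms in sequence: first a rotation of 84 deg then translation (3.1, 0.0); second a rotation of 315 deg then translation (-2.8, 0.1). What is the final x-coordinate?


After transform 1:
x1 = cos(84)*3.5 - sin(84)*5.0 + 3.1 = -1.5068
y1 = sin(84)*3.5 + cos(84)*5.0 + 0.0 = 4.0035
After transform 2:
x2 = cos(315)*-1.5068 - sin(315)*4.0035 + -2.8
= -1.0346


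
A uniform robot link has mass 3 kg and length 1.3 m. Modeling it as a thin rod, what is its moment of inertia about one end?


I = (1/3) * m * L^2
= (1/3) * 3 * 1.3^2
= 0.333333 * 3 * 1.69
= 1.69 kg*m^2


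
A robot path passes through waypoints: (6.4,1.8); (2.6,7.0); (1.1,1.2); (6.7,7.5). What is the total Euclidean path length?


Segment lengths:
  seg1 = sqrt((-3.8)^2 + (5.2)^2) = 6.4405
  seg2 = sqrt((-1.5)^2 + (-5.8)^2) = 5.9908
  seg3 = sqrt((5.6)^2 + (6.3)^2) = 8.4291
Total = 20.8604


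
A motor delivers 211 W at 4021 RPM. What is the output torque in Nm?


omega = 4021 * 2*pi/60 = 421.0781 rad/s
tau = P / omega = 211 / 421.0781
= 0.5011 Nm


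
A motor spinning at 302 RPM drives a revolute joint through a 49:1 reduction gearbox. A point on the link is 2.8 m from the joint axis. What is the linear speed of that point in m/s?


omega_motor = 302 * 2*pi/60 = 31.6254 rad/s
omega_joint = omega_motor / 49 = 0.6454 rad/s
v = omega_joint * r = 0.6454 * 2.8
= 1.8072 m/s


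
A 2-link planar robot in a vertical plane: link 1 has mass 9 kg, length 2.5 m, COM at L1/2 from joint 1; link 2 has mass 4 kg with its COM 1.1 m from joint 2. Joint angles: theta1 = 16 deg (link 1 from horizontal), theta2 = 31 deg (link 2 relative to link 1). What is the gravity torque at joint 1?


Horizontal distance from joint 1 to link-1 COM:
  x_c1 = (L1/2)*cos(t1) = 1.25 * 0.9613 = 1.2016 m
Horizontal distance from joint 1 to link-2 COM:
  x_c2 = L1*cos(t1) + Lc2*cos(t1+t2)
       = 2.5*0.9613 + 1.1*0.682 = 3.1534 m
tau1 = m1*g*x_c1 + m2*g*x_c2
     = 9*9.81*1.2016 + 4*9.81*3.1534
     = 106.0872 + 123.7375
     = 229.8248 Nm


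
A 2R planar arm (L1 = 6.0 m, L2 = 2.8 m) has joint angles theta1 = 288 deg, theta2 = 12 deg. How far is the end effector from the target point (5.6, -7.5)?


End effector via forward kinematics:
x = L1*cos(t1) + L2*cos(t1+t2) = 3.2541
y = L1*sin(t1) + L2*sin(t1+t2) = -8.1312
Distance to target:
d = sqrt((5.6 - 3.2541)^2 + (-7.5 - -8.1312)^2)
= sqrt(5.5032 + 0.3984)
= 2.4293 m


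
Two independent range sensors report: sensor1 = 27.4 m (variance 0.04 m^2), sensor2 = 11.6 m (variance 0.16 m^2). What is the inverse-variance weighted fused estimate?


w1 = (1/var1) / (1/var1 + 1/var2)
   = 25.0 / (25.0 + 6.25) = 0.8
w2 = 1 - w1 = 0.2
fused = w1*s1 + w2*s2 = 21.92 + 2.32
= 24.24 m


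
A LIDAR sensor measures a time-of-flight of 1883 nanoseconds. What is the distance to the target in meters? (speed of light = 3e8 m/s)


tof = 1883 ns = 1.883e-06 s
dist = c * tof / 2
= 3e8 * 1.883e-06 / 2
= 282.45 m


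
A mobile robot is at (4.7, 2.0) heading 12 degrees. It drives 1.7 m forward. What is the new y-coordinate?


y_new = y0 + d*sin(theta)
= 2.0 + 1.7*sin(12)
= 2.0 + 0.3534
= 2.3534


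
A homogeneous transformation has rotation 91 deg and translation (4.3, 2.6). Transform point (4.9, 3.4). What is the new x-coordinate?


x' = cos(theta)*px - sin(theta)*py + tx
= -0.0175*4.9 - 0.9998*3.4 + 4.3
= 0.815


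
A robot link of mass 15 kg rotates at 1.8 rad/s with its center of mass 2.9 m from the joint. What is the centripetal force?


F = m * omega^2 * r
= 15 * 1.8^2 * 2.9
= 15 * 3.24 * 2.9
= 140.94 N


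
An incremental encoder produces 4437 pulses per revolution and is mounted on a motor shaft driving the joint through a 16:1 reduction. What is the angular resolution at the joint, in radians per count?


counts per rev = 4437
effective counts at joint = 4437 * 16 = 70992
resolution = 2*pi / 70992
= 8.8506e-05 rad/count


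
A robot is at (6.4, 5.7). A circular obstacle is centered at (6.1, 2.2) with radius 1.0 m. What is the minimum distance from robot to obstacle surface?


center_dist = sqrt((6.4-6.1)^2 + (5.7-2.2)^2)
= sqrt(0.09 + 12.25)
= 3.5128
min_dist = center_dist - radius = 3.5128 - 1.0 = 2.5128 m


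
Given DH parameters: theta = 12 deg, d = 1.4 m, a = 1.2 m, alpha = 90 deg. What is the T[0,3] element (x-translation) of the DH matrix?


T[0,3] = a * cos(theta)
= 1.2 * cos(12 deg)
= 1.2 * 0.9781
= 1.1738


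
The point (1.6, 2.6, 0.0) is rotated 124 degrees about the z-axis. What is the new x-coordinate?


Rotation about z-axis: x' = x*cos(theta) - y*sin(theta)
= 1.6 * -0.5592 - 2.6 * 0.829
= -3.0502


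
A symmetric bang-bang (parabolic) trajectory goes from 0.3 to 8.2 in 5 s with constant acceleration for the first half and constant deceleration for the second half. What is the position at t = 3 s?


Symmetric rest-to-rest: each phase covers (pf-p0)/2 in time T/2. 0.5*a*(T/2)^2 = (pf-p0)/2 => a = 4*(pf-p0)/T^2
a = 4*(8.2-0.3)/5^2 = 1.264
t = 3 is in the deceleration phase (t > T/2).
p = pf - 0.5*a*(T-t)^2 = 8.2 - 0.5*1.264*2^2
= 5.672


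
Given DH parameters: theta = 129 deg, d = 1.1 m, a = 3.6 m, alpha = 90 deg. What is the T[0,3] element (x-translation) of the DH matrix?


T[0,3] = a * cos(theta)
= 3.6 * cos(129 deg)
= 3.6 * -0.6293
= -2.2656


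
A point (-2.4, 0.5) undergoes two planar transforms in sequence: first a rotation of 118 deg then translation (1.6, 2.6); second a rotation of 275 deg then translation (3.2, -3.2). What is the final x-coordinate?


After transform 1:
x1 = cos(118)*-2.4 - sin(118)*0.5 + 1.6 = 2.2853
y1 = sin(118)*-2.4 + cos(118)*0.5 + 2.6 = 0.2462
After transform 2:
x2 = cos(275)*2.2853 - sin(275)*0.2462 + 3.2
= 3.6444


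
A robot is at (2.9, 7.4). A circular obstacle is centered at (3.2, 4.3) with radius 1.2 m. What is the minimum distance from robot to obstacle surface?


center_dist = sqrt((2.9-3.2)^2 + (7.4-4.3)^2)
= sqrt(0.09 + 9.61)
= 3.1145
min_dist = center_dist - radius = 3.1145 - 1.2 = 1.9145 m


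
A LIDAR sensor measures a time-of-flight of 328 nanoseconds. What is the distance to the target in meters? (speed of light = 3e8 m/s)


tof = 328 ns = 3.28e-07 s
dist = c * tof / 2
= 3e8 * 3.28e-07 / 2
= 49.2 m


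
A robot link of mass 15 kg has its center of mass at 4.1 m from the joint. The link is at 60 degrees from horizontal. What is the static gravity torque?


tau = m*g*L*cos(angle)
= 15 * 9.81 * 4.1 * cos(60 deg)
= 15 * 9.81 * 4.1 * 0.5
= 301.6575 Nm


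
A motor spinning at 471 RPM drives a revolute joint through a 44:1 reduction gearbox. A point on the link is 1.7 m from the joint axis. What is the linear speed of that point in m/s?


omega_motor = 471 * 2*pi/60 = 49.323 rad/s
omega_joint = omega_motor / 44 = 1.121 rad/s
v = omega_joint * r = 1.121 * 1.7
= 1.9057 m/s


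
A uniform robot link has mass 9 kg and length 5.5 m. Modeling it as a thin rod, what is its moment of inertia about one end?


I = (1/3) * m * L^2
= (1/3) * 9 * 5.5^2
= 0.333333 * 9 * 30.25
= 90.75 kg*m^2


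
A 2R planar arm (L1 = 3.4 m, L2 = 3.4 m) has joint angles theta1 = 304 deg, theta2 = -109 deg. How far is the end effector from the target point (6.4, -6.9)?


End effector via forward kinematics:
x = L1*cos(t1) + L2*cos(t1+t2) = -1.3829
y = L1*sin(t1) + L2*sin(t1+t2) = -3.6987
Distance to target:
d = sqrt((6.4 - -1.3829)^2 + (-6.9 - -3.6987)^2)
= sqrt(60.5734 + 10.2482)
= 8.4156 m


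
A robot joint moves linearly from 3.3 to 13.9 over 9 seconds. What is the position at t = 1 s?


s = t/T = 1/9 = 0.1111
p(t) = p0 + (pf-p0)*s
= 3.3 + (13.9 - 3.3) * 0.1111
= 4.4778


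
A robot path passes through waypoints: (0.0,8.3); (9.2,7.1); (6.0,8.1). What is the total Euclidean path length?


Segment lengths:
  seg1 = sqrt((9.2)^2 + (-1.2)^2) = 9.2779
  seg2 = sqrt((-3.2)^2 + (1.0)^2) = 3.3526
Total = 12.6305


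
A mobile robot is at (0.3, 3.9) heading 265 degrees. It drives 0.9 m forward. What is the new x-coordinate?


x_new = x0 + d*cos(theta)
= 0.3 + 0.9*cos(265)
= 0.3 + -0.0784
= 0.2216


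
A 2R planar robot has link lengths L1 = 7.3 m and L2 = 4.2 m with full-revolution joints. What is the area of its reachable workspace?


r_max = L1 + L2 = 11.5 m
r_min = |L1 - L2| = 3.1 m
Area = pi*(r_max^2 - r_min^2)
= pi*(132.25 - 9.61)
= pi * 122.64
= 385.2849 m^2


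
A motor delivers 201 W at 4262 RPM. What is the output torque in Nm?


omega = 4262 * 2*pi/60 = 446.3156 rad/s
tau = P / omega = 201 / 446.3156
= 0.4504 Nm


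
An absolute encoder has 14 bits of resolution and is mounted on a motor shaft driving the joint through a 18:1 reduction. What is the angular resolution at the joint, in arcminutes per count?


counts = 2^14 = 16384
effective counts at joint = 16384 * 18 = 294912
resolution = 360*60 / 294912
= 0.0732 arcmin/count
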